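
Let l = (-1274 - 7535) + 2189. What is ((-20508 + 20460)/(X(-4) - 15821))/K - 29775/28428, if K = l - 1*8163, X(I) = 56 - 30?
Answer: -772487664491/737540722620 ≈ -1.0474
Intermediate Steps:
X(I) = 26
l = -6620 (l = -8809 + 2189 = -6620)
K = -14783 (K = -6620 - 1*8163 = -6620 - 8163 = -14783)
((-20508 + 20460)/(X(-4) - 15821))/K - 29775/28428 = ((-20508 + 20460)/(26 - 15821))/(-14783) - 29775/28428 = -48/(-15795)*(-1/14783) - 29775*1/28428 = -48*(-1/15795)*(-1/14783) - 9925/9476 = (16/5265)*(-1/14783) - 9925/9476 = -16/77832495 - 9925/9476 = -772487664491/737540722620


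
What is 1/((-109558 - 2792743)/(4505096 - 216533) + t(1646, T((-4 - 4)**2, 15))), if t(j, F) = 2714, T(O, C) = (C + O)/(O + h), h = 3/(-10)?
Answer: 4288563/11636257681 ≈ 0.00036855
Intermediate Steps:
h = -3/10 (h = 3*(-1/10) = -3/10 ≈ -0.30000)
T(O, C) = (C + O)/(-3/10 + O) (T(O, C) = (C + O)/(O - 3/10) = (C + O)/(-3/10 + O))
1/((-109558 - 2792743)/(4505096 - 216533) + t(1646, T((-4 - 4)**2, 15))) = 1/((-109558 - 2792743)/(4505096 - 216533) + 2714) = 1/(-2902301/4288563 + 2714) = 1/(11636257681/4288563) = 4288563/11636257681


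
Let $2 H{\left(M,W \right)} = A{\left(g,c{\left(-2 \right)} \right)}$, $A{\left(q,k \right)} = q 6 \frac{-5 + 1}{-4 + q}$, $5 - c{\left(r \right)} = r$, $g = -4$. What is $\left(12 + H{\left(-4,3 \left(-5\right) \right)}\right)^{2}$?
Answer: $36$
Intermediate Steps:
$c{\left(r \right)} = 5 - r$
$A{\left(q,k \right)} = - \frac{24 q}{-4 + q}$ ($A{\left(q,k \right)} = 6 q \left(- \frac{4}{-4 + q}\right) = - \frac{24 q}{-4 + q}$)
$H{\left(M,W \right)} = -6$ ($H{\left(M,W \right)} = \frac{\left(-24\right) \left(-4\right) \frac{1}{-4 - 4}}{2} = \frac{\left(-24\right) \left(-4\right) \frac{1}{-8}}{2} = \frac{\left(-24\right) \left(-4\right) \left(- \frac{1}{8}\right)}{2} = \frac{1}{2} \left(-12\right) = -6$)
$\left(12 + H{\left(-4,3 \left(-5\right) \right)}\right)^{2} = \left(12 - 6\right)^{2} = 6^{2} = 36$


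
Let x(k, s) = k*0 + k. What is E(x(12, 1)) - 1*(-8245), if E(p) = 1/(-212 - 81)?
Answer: 2415784/293 ≈ 8245.0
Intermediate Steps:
x(k, s) = k (x(k, s) = 0 + k = k)
E(p) = -1/293 (E(p) = 1/(-293) = -1/293)
E(x(12, 1)) - 1*(-8245) = -1/293 - 1*(-8245) = -1/293 + 8245 = 2415784/293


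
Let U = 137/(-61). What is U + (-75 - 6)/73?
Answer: -14942/4453 ≈ -3.3555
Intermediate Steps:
U = -137/61 (U = 137*(-1/61) = -137/61 ≈ -2.2459)
U + (-75 - 6)/73 = -137/61 + (-75 - 6)/73 = -137/61 + (1/73)*(-81) = -137/61 - 81/73 = -14942/4453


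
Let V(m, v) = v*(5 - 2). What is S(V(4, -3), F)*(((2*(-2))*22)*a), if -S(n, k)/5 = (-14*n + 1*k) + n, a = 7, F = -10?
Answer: 329560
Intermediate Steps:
V(m, v) = 3*v (V(m, v) = v*3 = 3*v)
S(n, k) = -5*k + 65*n (S(n, k) = -5*((-14*n + 1*k) + n) = -5*((-14*n + k) + n) = -5*((k - 14*n) + n) = -5*(k - 13*n) = -5*k + 65*n)
S(V(4, -3), F)*(((2*(-2))*22)*a) = (-5*(-10) + 65*(3*(-3)))*(((2*(-2))*22)*7) = (50 + 65*(-9))*(-4*22*7) = (50 - 585)*(-88*7) = -535*(-616) = 329560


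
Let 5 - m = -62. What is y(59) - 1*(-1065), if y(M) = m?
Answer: 1132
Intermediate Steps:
m = 67 (m = 5 - 1*(-62) = 5 + 62 = 67)
y(M) = 67
y(59) - 1*(-1065) = 67 - 1*(-1065) = 67 + 1065 = 1132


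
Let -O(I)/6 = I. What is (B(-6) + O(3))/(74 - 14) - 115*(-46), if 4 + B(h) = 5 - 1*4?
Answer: 105793/20 ≈ 5289.6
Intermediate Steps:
O(I) = -6*I
B(h) = -3 (B(h) = -4 + (5 - 1*4) = -4 + (5 - 4) = -4 + 1 = -3)
(B(-6) + O(3))/(74 - 14) - 115*(-46) = (-3 - 6*3)/(74 - 14) - 115*(-46) = (-3 - 18)/60 + 5290 = -21*1/60 + 5290 = -7/20 + 5290 = 105793/20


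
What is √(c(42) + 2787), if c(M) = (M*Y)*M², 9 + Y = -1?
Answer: I*√738093 ≈ 859.12*I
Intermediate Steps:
Y = -10 (Y = -9 - 1 = -10)
c(M) = -10*M³ (c(M) = (M*(-10))*M² = (-10*M)*M² = -10*M³)
√(c(42) + 2787) = √(-10*42³ + 2787) = √(-10*74088 + 2787) = √(-740880 + 2787) = √(-738093) = I*√738093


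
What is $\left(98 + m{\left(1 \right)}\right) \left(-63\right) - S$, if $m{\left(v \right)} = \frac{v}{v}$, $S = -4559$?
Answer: $-1678$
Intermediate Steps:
$m{\left(v \right)} = 1$
$\left(98 + m{\left(1 \right)}\right) \left(-63\right) - S = \left(98 + 1\right) \left(-63\right) - -4559 = 99 \left(-63\right) + 4559 = -6237 + 4559 = -1678$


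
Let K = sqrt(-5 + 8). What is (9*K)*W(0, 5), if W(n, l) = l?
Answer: 45*sqrt(3) ≈ 77.942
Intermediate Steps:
K = sqrt(3) ≈ 1.7320
(9*K)*W(0, 5) = (9*sqrt(3))*5 = 45*sqrt(3)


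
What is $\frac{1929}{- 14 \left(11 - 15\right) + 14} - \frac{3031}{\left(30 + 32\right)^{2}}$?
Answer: $\frac{3601453}{134540} \approx 26.769$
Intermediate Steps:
$\frac{1929}{- 14 \left(11 - 15\right) + 14} - \frac{3031}{\left(30 + 32\right)^{2}} = \frac{1929}{\left(-14\right) \left(-4\right) + 14} - \frac{3031}{62^{2}} = \frac{1929}{56 + 14} - \frac{3031}{3844} = \frac{1929}{70} - \frac{3031}{3844} = \frac{3601453}{134540}$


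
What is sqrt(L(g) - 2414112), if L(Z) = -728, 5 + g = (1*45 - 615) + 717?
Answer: 2*I*sqrt(603710) ≈ 1554.0*I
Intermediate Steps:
g = 142 (g = -5 + ((1*45 - 615) + 717) = -5 + ((45 - 615) + 717) = -5 + (-570 + 717) = -5 + 147 = 142)
sqrt(L(g) - 2414112) = sqrt(-728 - 2414112) = sqrt(-2414840) = 2*I*sqrt(603710)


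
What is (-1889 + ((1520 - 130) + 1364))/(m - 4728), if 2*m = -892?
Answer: -865/5174 ≈ -0.16718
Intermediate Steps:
m = -446 (m = (1/2)*(-892) = -446)
(-1889 + ((1520 - 130) + 1364))/(m - 4728) = (-1889 + ((1520 - 130) + 1364))/(-446 - 4728) = (-1889 + (1390 + 1364))/(-5174) = (-1889 + 2754)*(-1/5174) = 865*(-1/5174) = -865/5174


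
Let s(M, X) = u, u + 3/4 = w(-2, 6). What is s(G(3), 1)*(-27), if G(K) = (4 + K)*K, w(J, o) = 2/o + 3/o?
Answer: -9/4 ≈ -2.2500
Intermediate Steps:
w(J, o) = 5/o
G(K) = K*(4 + K)
u = 1/12 (u = -¾ + 5/6 = -¾ + 5*(⅙) = -¾ + ⅚ = 1/12 ≈ 0.083333)
s(M, X) = 1/12
s(G(3), 1)*(-27) = (1/12)*(-27) = -9/4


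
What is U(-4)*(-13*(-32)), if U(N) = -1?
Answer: -416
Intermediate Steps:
U(-4)*(-13*(-32)) = -(-13)*(-32) = -1*416 = -416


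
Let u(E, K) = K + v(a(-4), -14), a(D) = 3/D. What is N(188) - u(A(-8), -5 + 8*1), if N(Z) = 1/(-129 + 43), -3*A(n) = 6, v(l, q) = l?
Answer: -389/172 ≈ -2.2616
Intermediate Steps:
A(n) = -2 (A(n) = -1/3*6 = -2)
N(Z) = -1/86 (N(Z) = 1/(-86) = -1/86)
u(E, K) = -3/4 + K (u(E, K) = K + 3/(-4) = K + 3*(-1/4) = K - 3/4 = -3/4 + K)
N(188) - u(A(-8), -5 + 8*1) = -1/86 - (-3/4 + (-5 + 8*1)) = -1/86 - (-3/4 + (-5 + 8)) = -1/86 - (-3/4 + 3) = -1/86 - 1*9/4 = -1/86 - 9/4 = -389/172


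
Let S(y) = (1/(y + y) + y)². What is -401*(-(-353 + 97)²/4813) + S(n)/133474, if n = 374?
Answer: 1962942239915194973/359431167180448 ≈ 5461.3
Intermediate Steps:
S(y) = (y + 1/(2*y))² (S(y) = (1/(2*y) + y)² = (y + 1/(2*y))²)
-401*(-(-353 + 97)²/4813) + S(n)/133474 = -401*(-(-353 + 97)²/4813) + ((¼)*(1 + 2*374²)²/374²)/133474 = -401/((-4813/((-256)²))) + ((¼)*(1/139876)*(1 + 2*139876)²)*(1/133474) = -401/((-4813/65536)) + ((¼)*(1/139876)*(1 + 279752)²)*(1/133474) = -401/((-4813*1/65536)) + ((¼)*(1/139876)*279753²)*(1/133474) = -401/(-4813/65536) + ((¼)*(1/139876)*78261741009)*(1/133474) = -401*(-65536/4813) + (78261741009/559504)*(1/133474) = 26279936/4813 + 78261741009/74679236896 = 1962942239915194973/359431167180448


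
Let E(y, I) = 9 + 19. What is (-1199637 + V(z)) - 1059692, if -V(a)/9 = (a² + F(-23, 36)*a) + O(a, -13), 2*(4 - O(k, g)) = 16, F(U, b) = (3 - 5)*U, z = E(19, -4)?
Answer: -2277941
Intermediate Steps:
E(y, I) = 28
z = 28
F(U, b) = -2*U
O(k, g) = -4 (O(k, g) = 4 - ½*16 = 4 - 8 = -4)
V(a) = 36 - 414*a - 9*a² (V(a) = -9*((a² + (-2*(-23))*a) - 4) = -9*((a² + 46*a) - 4) = -9*(-4 + a² + 46*a) = 36 - 414*a - 9*a²)
(-1199637 + V(z)) - 1059692 = (-1199637 + (36 - 414*28 - 9*28²)) - 1059692 = (-1199637 + (36 - 11592 - 9*784)) - 1059692 = (-1199637 + (36 - 11592 - 7056)) - 1059692 = (-1199637 - 18612) - 1059692 = -1218249 - 1059692 = -2277941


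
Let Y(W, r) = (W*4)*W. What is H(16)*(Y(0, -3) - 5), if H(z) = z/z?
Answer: -5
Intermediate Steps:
H(z) = 1
Y(W, r) = 4*W² (Y(W, r) = (4*W)*W = 4*W²)
H(16)*(Y(0, -3) - 5) = 1*(4*0² - 5) = 1*(4*0 - 5) = 1*(0 - 5) = 1*(-5) = -5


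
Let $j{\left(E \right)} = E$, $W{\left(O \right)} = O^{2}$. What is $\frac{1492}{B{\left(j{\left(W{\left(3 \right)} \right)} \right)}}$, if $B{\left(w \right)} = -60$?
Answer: $- \frac{373}{15} \approx -24.867$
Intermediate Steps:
$\frac{1492}{B{\left(j{\left(W{\left(3 \right)} \right)} \right)}} = \frac{1492}{-60} = 1492 \left(- \frac{1}{60}\right) = - \frac{373}{15}$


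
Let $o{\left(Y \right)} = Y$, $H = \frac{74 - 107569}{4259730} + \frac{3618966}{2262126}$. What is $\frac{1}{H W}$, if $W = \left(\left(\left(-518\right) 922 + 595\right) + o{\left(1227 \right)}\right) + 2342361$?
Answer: $\frac{321201532866}{944035758259929449} \approx 3.4024 \cdot 10^{-7}$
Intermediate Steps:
$H = \frac{505755026827}{321201532866}$ ($H = \left(74 - 107569\right) \frac{1}{4259730} + 3618966 \cdot \frac{1}{2262126} = \left(-107495\right) \frac{1}{4259730} + \frac{603161}{377021} = - \frac{21499}{851946} + \frac{603161}{377021} = \frac{505755026827}{321201532866} \approx 1.5746$)
$W = 1866587$ ($W = \left(\left(\left(-518\right) 922 + 595\right) + 1227\right) + 2342361 = \left(\left(-477596 + 595\right) + 1227\right) + 2342361 = \left(-477001 + 1227\right) + 2342361 = -475774 + 2342361 = 1866587$)
$\frac{1}{H W} = \frac{1}{\frac{505755026827}{321201532866} \cdot 1866587} = \frac{321201532866}{505755026827} \cdot \frac{1}{1866587} = \frac{321201532866}{944035758259929449}$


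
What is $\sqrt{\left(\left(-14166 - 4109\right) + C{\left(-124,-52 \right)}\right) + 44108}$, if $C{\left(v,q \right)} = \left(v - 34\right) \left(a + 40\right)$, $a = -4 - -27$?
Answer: $\sqrt{15879} \approx 126.01$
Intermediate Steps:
$a = 23$ ($a = -4 + 27 = 23$)
$C{\left(v,q \right)} = -2142 + 63 v$ ($C{\left(v,q \right)} = \left(v - 34\right) \left(23 + 40\right) = \left(-34 + v\right) 63 = -2142 + 63 v$)
$\sqrt{\left(\left(-14166 - 4109\right) + C{\left(-124,-52 \right)}\right) + 44108} = \sqrt{\left(\left(-14166 - 4109\right) + \left(-2142 + 63 \left(-124\right)\right)\right) + 44108} = \sqrt{\left(-18275 - 9954\right) + 44108} = \sqrt{-28229 + 44108} = \sqrt{15879}$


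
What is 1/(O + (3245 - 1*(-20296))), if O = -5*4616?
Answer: 1/461 ≈ 0.0021692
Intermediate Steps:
O = -23080
1/(O + (3245 - 1*(-20296))) = 1/(-23080 + (3245 - 1*(-20296))) = 1/(-23080 + (3245 + 20296)) = 1/(-23080 + 23541) = 1/461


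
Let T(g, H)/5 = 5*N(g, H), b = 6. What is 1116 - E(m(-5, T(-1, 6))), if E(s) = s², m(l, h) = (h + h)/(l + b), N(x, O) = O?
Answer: -88884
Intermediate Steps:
T(g, H) = 25*H (T(g, H) = 5*(5*H) = 25*H)
m(l, h) = 2*h/(6 + l) (m(l, h) = (h + h)/(l + 6) = (2*h)/(6 + l) = 2*h/(6 + l))
1116 - E(m(-5, T(-1, 6))) = 1116 - (2*(25*6)/(6 - 5))² = 1116 - (2*150/1)² = 1116 - (2*150*1)² = 1116 - 1*300² = 1116 - 1*90000 = 1116 - 90000 = -88884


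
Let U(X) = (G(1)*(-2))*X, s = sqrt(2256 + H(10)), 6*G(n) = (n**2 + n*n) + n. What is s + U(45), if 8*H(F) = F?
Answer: -45 + sqrt(9029)/2 ≈ 2.5105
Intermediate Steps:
H(F) = F/8
G(n) = n**2/3 + n/6 (G(n) = ((n**2 + n*n) + n)/6 = ((n**2 + n**2) + n)/6 = (2*n**2 + n)/6 = (n + 2*n**2)/6 = n**2/3 + n/6)
s = sqrt(9029)/2 (s = sqrt(2256 + (1/8)*10) = sqrt(2256 + 5/4) = sqrt(9029/4) = sqrt(9029)/2 ≈ 47.510)
U(X) = -X (U(X) = (((1/6)*1*(1 + 2*1))*(-2))*X = (((1/6)*1*(1 + 2))*(-2))*X = (((1/6)*1*3)*(-2))*X = ((1/2)*(-2))*X = -X)
s + U(45) = sqrt(9029)/2 - 1*45 = sqrt(9029)/2 - 45 = -45 + sqrt(9029)/2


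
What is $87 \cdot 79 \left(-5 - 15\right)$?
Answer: $-137460$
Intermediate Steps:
$87 \cdot 79 \left(-5 - 15\right) = 6873 \left(-5 - 15\right) = 6873 \left(-20\right) = -137460$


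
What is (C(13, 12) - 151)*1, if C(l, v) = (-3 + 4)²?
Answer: -150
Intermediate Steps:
C(l, v) = 1 (C(l, v) = 1² = 1)
(C(13, 12) - 151)*1 = (1 - 151)*1 = -150*1 = -150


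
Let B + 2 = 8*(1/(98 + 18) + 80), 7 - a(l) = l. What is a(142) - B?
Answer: -22419/29 ≈ -773.07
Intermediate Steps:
a(l) = 7 - l
B = 18504/29 (B = -2 + 8*(1/(98 + 18) + 80) = -2 + 8*(1/116 + 80) = -2 + 8*(9281/116) = -2 + 18562/29 = 18504/29 ≈ 638.07)
a(142) - B = (7 - 1*142) - 1*18504/29 = (7 - 142) - 18504/29 = -135 - 18504/29 = -22419/29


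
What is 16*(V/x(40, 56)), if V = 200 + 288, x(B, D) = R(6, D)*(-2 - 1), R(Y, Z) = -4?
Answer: 1952/3 ≈ 650.67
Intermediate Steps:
x(B, D) = 12 (x(B, D) = -4*(-2 - 1) = -4*(-3) = 12)
V = 488
16*(V/x(40, 56)) = 16*(488/12) = 16*(488*(1/12)) = 16*(122/3) = 1952/3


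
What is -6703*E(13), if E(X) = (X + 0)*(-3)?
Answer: 261417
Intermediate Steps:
E(X) = -3*X (E(X) = X*(-3) = -3*X)
-6703*E(13) = -(-20109)*13 = -6703*(-39) = 261417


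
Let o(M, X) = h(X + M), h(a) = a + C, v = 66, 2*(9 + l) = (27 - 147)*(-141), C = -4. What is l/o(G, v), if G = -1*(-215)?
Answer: 8451/277 ≈ 30.509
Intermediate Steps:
l = 8451 (l = -9 + ((27 - 147)*(-141))/2 = -9 + (-120*(-141))/2 = -9 + (½)*16920 = -9 + 8460 = 8451)
G = 215
h(a) = -4 + a (h(a) = a - 4 = -4 + a)
o(M, X) = -4 + M + X (o(M, X) = -4 + (X + M) = -4 + (M + X) = -4 + M + X)
l/o(G, v) = 8451/(-4 + 215 + 66) = 8451/277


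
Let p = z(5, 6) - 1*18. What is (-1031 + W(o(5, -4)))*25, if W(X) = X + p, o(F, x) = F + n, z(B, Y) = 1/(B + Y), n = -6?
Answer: -288725/11 ≈ -26248.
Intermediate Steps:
p = -197/11 (p = 1/(5 + 6) - 1*18 = 1/11 - 18 = -197/11 ≈ -17.909)
o(F, x) = -6 + F (o(F, x) = F - 6 = -6 + F)
W(X) = -197/11 + X (W(X) = X - 197/11 = -197/11 + X)
(-1031 + W(o(5, -4)))*25 = (-1031 + (-197/11 + (-6 + 5)))*25 = (-1031 + (-197/11 - 1))*25 = (-1031 - 208/11)*25 = -11549/11*25 = -288725/11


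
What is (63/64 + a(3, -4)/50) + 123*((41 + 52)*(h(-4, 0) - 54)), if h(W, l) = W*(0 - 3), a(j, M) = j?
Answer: -768699129/1600 ≈ -4.8044e+5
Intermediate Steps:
h(W, l) = -3*W (h(W, l) = W*(-3) = -3*W)
(63/64 + a(3, -4)/50) + 123*((41 + 52)*(h(-4, 0) - 54)) = (63/64 + 3/50) + 123*((41 + 52)*(-3*(-4) - 54)) = (63*(1/64) + 3*(1/50)) + 123*(93*(12 - 54)) = (63/64 + 3/50) + 123*(93*(-42)) = 1671/1600 + 123*(-3906) = 1671/1600 - 480438 = -768699129/1600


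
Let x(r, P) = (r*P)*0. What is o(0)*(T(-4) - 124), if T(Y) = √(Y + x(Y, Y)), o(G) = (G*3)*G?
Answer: 0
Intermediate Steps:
x(r, P) = 0 (x(r, P) = (P*r)*0 = 0)
o(G) = 3*G² (o(G) = (3*G)*G = 3*G²)
T(Y) = √Y (T(Y) = √(Y + 0) = √Y)
o(0)*(T(-4) - 124) = (3*0²)*(√(-4) - 124) = (3*0)*(2*I - 124) = 0*(-124 + 2*I) = 0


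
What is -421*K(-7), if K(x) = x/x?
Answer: -421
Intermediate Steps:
K(x) = 1
-421*K(-7) = -421*1 = -421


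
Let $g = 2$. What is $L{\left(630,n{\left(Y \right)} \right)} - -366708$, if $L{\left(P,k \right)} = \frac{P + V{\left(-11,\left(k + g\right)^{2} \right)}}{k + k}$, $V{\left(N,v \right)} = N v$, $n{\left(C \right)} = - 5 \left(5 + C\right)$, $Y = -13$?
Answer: $\frac{14658933}{40} \approx 3.6647 \cdot 10^{5}$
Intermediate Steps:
$n{\left(C \right)} = -25 - 5 C$
$L{\left(P,k \right)} = \frac{P - 11 \left(2 + k\right)^{2}}{2 k}$ ($L{\left(P,k \right)} = \frac{P - 11 \left(k + 2\right)^{2}}{k + k} = \frac{P - 11 \left(2 + k\right)^{2}}{2 k}$)
$L{\left(630,n{\left(Y \right)} \right)} - -366708 = \frac{630 - 11 \left(2 - -40\right)^{2}}{2 \left(-25 - -65\right)} - -366708 = \frac{630 - 11 \left(2 + \left(-25 + 65\right)\right)^{2}}{2 \left(-25 + 65\right)} + 366708 = \frac{630 - 11 \left(2 + 40\right)^{2}}{2 \cdot 40} + 366708 = \frac{1}{2} \cdot \frac{1}{40} \left(630 - 11 \cdot 42^{2}\right) + 366708 = \frac{1}{2} \cdot \frac{1}{40} \left(630 - 19404\right) + 366708 = \frac{1}{2} \cdot \frac{1}{40} \left(-18774\right) + 366708 = - \frac{9387}{40} + 366708 = \frac{14658933}{40}$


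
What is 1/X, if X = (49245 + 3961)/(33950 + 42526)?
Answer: 38238/26603 ≈ 1.4374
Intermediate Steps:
X = 26603/38238 (X = 53206/76476 = 53206*(1/76476) = 26603/38238 ≈ 0.69572)
1/X = 1/(26603/38238) = 38238/26603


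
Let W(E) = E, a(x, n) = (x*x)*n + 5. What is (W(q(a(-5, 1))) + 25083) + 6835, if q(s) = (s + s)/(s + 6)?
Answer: 95759/3 ≈ 31920.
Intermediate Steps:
a(x, n) = 5 + n*x**2 (a(x, n) = x**2*n + 5 = n*x**2 + 5 = 5 + n*x**2)
q(s) = 2*s/(6 + s) (q(s) = (2*s)/(6 + s) = 2*s/(6 + s))
(W(q(a(-5, 1))) + 25083) + 6835 = (2*(5 + 1*(-5)**2)/(6 + (5 + 1*(-5)**2)) + 25083) + 6835 = (2*(5 + 1*25)/(6 + (5 + 1*25)) + 25083) + 6835 = (2*(5 + 25)/(6 + (5 + 25)) + 25083) + 6835 = (2*30/(6 + 30) + 25083) + 6835 = (2*30/36 + 25083) + 6835 = (2*30*(1/36) + 25083) + 6835 = (5/3 + 25083) + 6835 = 75254/3 + 6835 = 95759/3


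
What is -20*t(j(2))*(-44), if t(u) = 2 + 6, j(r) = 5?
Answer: 7040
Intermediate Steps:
t(u) = 8
-20*t(j(2))*(-44) = -20*8*(-44) = -160*(-44) = 7040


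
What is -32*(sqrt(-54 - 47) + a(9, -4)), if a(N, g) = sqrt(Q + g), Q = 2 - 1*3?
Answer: 32*I*(-sqrt(5) - sqrt(101)) ≈ -393.15*I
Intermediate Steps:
Q = -1 (Q = 2 - 3 = -1)
a(N, g) = sqrt(-1 + g)
-32*(sqrt(-54 - 47) + a(9, -4)) = -32*(sqrt(-54 - 47) + sqrt(-1 - 4)) = -32*(sqrt(-101) + sqrt(-5)) = -32*(I*sqrt(101) + I*sqrt(5)) = -32*(I*sqrt(5) + I*sqrt(101)) = -32*I*sqrt(5) - 32*I*sqrt(101)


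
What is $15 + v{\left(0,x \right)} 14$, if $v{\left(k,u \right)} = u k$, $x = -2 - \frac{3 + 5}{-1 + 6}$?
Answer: $15$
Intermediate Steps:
$x = - \frac{18}{5}$ ($x = -2 - \frac{8}{5} = - \frac{18}{5} \approx -3.6$)
$v{\left(k,u \right)} = k u$
$15 + v{\left(0,x \right)} 14 = 15 + 0 \left(- \frac{18}{5}\right) 14 = 15 + 0 \cdot 14 = 15 + 0 = 15$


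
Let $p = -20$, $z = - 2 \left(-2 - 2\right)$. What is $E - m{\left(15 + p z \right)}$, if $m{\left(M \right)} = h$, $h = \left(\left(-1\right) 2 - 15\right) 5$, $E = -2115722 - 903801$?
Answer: $-3019438$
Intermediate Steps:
$z = 8$ ($z = \left(-2\right) \left(-4\right) = 8$)
$E = -3019523$ ($E = -2115722 - 903801 = -3019523$)
$h = -85$ ($h = \left(-2 - 15\right) 5 = \left(-17\right) 5 = -85$)
$m{\left(M \right)} = -85$
$E - m{\left(15 + p z \right)} = -3019523 - -85 = -3019523 + 85 = -3019438$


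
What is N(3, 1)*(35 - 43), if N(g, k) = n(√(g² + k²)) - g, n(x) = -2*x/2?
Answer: 24 + 8*√10 ≈ 49.298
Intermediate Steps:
n(x) = -x (n(x) = -2*x*(½) = -x)
N(g, k) = -g - √(g² + k²) (N(g, k) = -√(g² + k²) - g = -g - √(g² + k²))
N(3, 1)*(35 - 43) = (-1*3 - √(3² + 1²))*(35 - 43) = (-3 - √(9 + 1))*(-8) = (-3 - √10)*(-8) = 24 + 8*√10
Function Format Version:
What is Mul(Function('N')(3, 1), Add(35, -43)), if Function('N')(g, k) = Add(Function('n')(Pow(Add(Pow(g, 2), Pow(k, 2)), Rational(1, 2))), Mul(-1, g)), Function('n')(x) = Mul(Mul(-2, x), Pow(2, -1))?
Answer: Add(24, Mul(8, Pow(10, Rational(1, 2)))) ≈ 49.298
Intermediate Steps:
Function('n')(x) = Mul(-1, x) (Function('n')(x) = Mul(Mul(-2, x), Rational(1, 2)) = Mul(-1, x))
Function('N')(g, k) = Add(Mul(-1, g), Mul(-1, Pow(Add(Pow(g, 2), Pow(k, 2)), Rational(1, 2)))) (Function('N')(g, k) = Add(Mul(-1, Pow(Add(Pow(g, 2), Pow(k, 2)), Rational(1, 2))), Mul(-1, g)) = Add(Mul(-1, g), Mul(-1, Pow(Add(Pow(g, 2), Pow(k, 2)), Rational(1, 2)))))
Mul(Function('N')(3, 1), Add(35, -43)) = Mul(Add(Mul(-1, 3), Mul(-1, Pow(Add(Pow(3, 2), Pow(1, 2)), Rational(1, 2)))), Add(35, -43)) = Mul(Add(-3, Mul(-1, Pow(Add(9, 1), Rational(1, 2)))), -8) = Mul(Add(-3, Mul(-1, Pow(10, Rational(1, 2)))), -8) = Add(24, Mul(8, Pow(10, Rational(1, 2))))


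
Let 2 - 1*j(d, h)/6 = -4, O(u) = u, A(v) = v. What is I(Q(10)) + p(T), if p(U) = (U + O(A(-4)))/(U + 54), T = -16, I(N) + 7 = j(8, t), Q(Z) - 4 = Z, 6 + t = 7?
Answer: 541/19 ≈ 28.474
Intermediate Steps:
t = 1 (t = -6 + 7 = 1)
Q(Z) = 4 + Z
j(d, h) = 36 (j(d, h) = 12 - 6*(-4) = 12 + 24 = 36)
I(N) = 29 (I(N) = -7 + 36 = 29)
p(U) = (-4 + U)/(54 + U) (p(U) = (U - 4)/(U + 54) = (-4 + U)/(54 + U))
I(Q(10)) + p(T) = 29 + (-4 - 16)/(54 - 16) = 29 - 20/38 = 29 + (1/38)*(-20) = 29 - 10/19 = 541/19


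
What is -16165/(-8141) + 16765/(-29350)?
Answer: 67591777/47787670 ≈ 1.4144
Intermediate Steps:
-16165/(-8141) + 16765/(-29350) = -16165*(-1/8141) + 16765*(-1/29350) = 16165/8141 - 3353/5870 = 67591777/47787670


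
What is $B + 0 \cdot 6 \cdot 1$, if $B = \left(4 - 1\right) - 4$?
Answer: $-1$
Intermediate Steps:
$B = -1$ ($B = 3 - 4 = -1$)
$B + 0 \cdot 6 \cdot 1 = -1 + 0 \cdot 6 \cdot 1 = -1 + 0 \cdot 1 = -1 + 0 = -1$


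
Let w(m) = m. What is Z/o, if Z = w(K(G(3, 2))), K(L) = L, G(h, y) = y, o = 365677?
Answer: 2/365677 ≈ 5.4693e-6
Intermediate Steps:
Z = 2
Z/o = 2/365677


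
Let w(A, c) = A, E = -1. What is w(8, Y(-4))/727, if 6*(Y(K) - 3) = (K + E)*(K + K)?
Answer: 8/727 ≈ 0.011004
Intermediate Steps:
Y(K) = 3 + K*(-1 + K)/3 (Y(K) = 3 + ((K - 1)*(K + K))/6 = 3 + ((-1 + K)*(2*K))/6 = 3 + (2*K*(-1 + K))/6 = 3 + K*(-1 + K)/3)
w(8, Y(-4))/727 = 8/727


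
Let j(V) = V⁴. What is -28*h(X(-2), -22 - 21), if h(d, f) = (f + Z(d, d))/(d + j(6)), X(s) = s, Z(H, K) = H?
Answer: 630/647 ≈ 0.97372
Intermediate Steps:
h(d, f) = (d + f)/(1296 + d) (h(d, f) = (f + d)/(d + 6⁴) = (d + f)/(d + 1296) = (d + f)/(1296 + d))
-28*h(X(-2), -22 - 21) = -28*(-2 + (-22 - 21))/(1296 - 2) = -28*(-2 - 43)/1294 = -14*(-45)/647 = -28*(-45/1294) = 630/647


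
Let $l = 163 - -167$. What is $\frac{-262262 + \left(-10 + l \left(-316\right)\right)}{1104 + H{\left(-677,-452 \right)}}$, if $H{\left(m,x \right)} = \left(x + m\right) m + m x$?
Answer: $- \frac{13576}{39683} \approx -0.34211$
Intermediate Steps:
$l = 330$ ($l = 163 + 167 = 330$)
$H{\left(m,x \right)} = m x + m \left(m + x\right)$ ($H{\left(m,x \right)} = \left(m + x\right) m + m x = m \left(m + x\right) + m x = m x + m \left(m + x\right)$)
$\frac{-262262 + \left(-10 + l \left(-316\right)\right)}{1104 + H{\left(-677,-452 \right)}} = \frac{-262262 + \left(-10 + 330 \left(-316\right)\right)}{1104 - 677 \left(-677 + 2 \left(-452\right)\right)} = \frac{-262262 - 104290}{1104 - 677 \left(-677 - 904\right)} = \frac{-262262 - 104290}{1104 - -1070337} = - \frac{366552}{1104 + 1070337} = - \frac{366552}{1071441} = \left(-366552\right) \frac{1}{1071441} = - \frac{13576}{39683}$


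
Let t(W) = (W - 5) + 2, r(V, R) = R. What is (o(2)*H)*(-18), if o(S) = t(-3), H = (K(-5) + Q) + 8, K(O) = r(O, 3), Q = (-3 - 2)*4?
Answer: -972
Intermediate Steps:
Q = -20 (Q = -5*4 = -20)
K(O) = 3
t(W) = -3 + W (t(W) = (-5 + W) + 2 = -3 + W)
H = -9 (H = (3 - 20) + 8 = -17 + 8 = -9)
o(S) = -6 (o(S) = -3 - 3 = -6)
(o(2)*H)*(-18) = -6*(-9)*(-18) = 54*(-18) = -972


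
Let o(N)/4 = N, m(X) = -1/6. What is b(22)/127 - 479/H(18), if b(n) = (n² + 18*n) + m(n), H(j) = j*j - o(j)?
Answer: 160885/32004 ≈ 5.0270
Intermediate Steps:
m(X) = -⅙ (m(X) = -1*⅙ = -⅙)
o(N) = 4*N
H(j) = j² - 4*j (H(j) = j*j - 4*j = j² - 4*j)
b(n) = -⅙ + n² + 18*n (b(n) = (n² + 18*n) - ⅙ = -⅙ + n² + 18*n)
b(22)/127 - 479/H(18) = (-⅙ + 22² + 18*22)/127 - 479*1/(18*(-4 + 18)) = (-⅙ + 484 + 396)*(1/127) - 479/(18*14) = (5279/6)*(1/127) - 479/252 = 5279/762 - 479*1/252 = 5279/762 - 479/252 = 160885/32004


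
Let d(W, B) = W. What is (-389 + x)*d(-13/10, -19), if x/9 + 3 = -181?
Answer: 5317/2 ≈ 2658.5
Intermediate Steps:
x = -1656 (x = -27 + 9*(-181) = -27 - 1629 = -1656)
(-389 + x)*d(-13/10, -19) = (-389 - 1656)*(-13/10) = -(-26585)/10 = -2045*(-13/10) = 5317/2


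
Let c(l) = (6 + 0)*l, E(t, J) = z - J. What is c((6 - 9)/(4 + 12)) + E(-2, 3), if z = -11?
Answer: -121/8 ≈ -15.125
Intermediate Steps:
E(t, J) = -11 - J
c(l) = 6*l
c((6 - 9)/(4 + 12)) + E(-2, 3) = 6*((6 - 9)/(4 + 12)) + (-11 - 1*3) = 6*(-3/16) + (-11 - 3) = 6*(-3*1/16) - 14 = 6*(-3/16) - 14 = -9/8 - 14 = -121/8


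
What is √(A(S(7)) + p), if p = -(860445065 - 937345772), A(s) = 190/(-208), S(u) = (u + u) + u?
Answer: √207939509258/52 ≈ 8769.3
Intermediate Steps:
S(u) = 3*u (S(u) = 2*u + u = 3*u)
A(s) = -95/104 (A(s) = 190*(-1/208) = -95/104)
p = 76900707 (p = -38663/(1/(5608 + (16647 - 24244))) = -38663/(1/(5608 - 7597)) = -38663/(1/(-1989)) = -38663/(-1/1989) = -38663*(-1989) = 76900707)
√(A(S(7)) + p) = √(-95/104 + 76900707) = √(7997673433/104) = √207939509258/52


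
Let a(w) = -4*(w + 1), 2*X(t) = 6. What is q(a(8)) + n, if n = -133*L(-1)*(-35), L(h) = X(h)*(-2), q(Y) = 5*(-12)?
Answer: -27990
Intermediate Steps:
X(t) = 3 (X(t) = (½)*6 = 3)
a(w) = -4 - 4*w (a(w) = -4*(1 + w) = -4 - 4*w)
q(Y) = -60
L(h) = -6 (L(h) = 3*(-2) = -6)
n = -27930 (n = -133*(-6)*(-35) = 798*(-35) = -27930)
q(a(8)) + n = -60 - 27930 = -27990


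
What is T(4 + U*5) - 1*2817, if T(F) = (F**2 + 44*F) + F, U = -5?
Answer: -3321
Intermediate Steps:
T(F) = F**2 + 45*F
T(4 + U*5) - 1*2817 = (4 - 5*5)*(45 + (4 - 5*5)) - 1*2817 = (4 - 25)*(45 + (4 - 25)) - 2817 = -21*(45 - 21) - 2817 = -21*24 - 2817 = -504 - 2817 = -3321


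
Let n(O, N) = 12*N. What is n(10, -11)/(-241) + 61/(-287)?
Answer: 23183/69167 ≈ 0.33517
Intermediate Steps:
n(10, -11)/(-241) + 61/(-287) = (12*(-11))/(-241) + 61/(-287) = -132*(-1/241) + 61*(-1/287) = 132/241 - 61/287 = 23183/69167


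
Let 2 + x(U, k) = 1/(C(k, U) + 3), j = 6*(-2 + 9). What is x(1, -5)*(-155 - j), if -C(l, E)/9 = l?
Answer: 18715/48 ≈ 389.90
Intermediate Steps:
C(l, E) = -9*l
j = 42 (j = 6*7 = 42)
x(U, k) = -2 + 1/(3 - 9*k) (x(U, k) = -2 + 1/(-9*k + 3) = -2 + 1/(3 - 9*k))
x(1, -5)*(-155 - j) = ((5 - 18*(-5))/(3*(-1 + 3*(-5))))*(-155 - 1*42) = ((5 + 90)/(3*(-1 - 15)))*(-155 - 42) = ((⅓)*95/(-16))*(-197) = ((⅓)*(-1/16)*95)*(-197) = -95/48*(-197) = 18715/48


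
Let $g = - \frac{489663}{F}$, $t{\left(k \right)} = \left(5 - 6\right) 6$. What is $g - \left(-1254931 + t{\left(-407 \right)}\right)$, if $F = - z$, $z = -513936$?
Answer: $\frac{71661868041}{57104} \approx 1.2549 \cdot 10^{6}$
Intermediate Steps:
$F = 513936$ ($F = \left(-1\right) \left(-513936\right) = 513936$)
$t{\left(k \right)} = -6$ ($t{\left(k \right)} = \left(-1\right) 6 = -6$)
$g = - \frac{54407}{57104}$ ($g = - \frac{489663}{513936} = \left(-489663\right) \frac{1}{513936} = - \frac{54407}{57104} \approx -0.95277$)
$g - \left(-1254931 + t{\left(-407 \right)}\right) = - \frac{54407}{57104} - \left(-1254931 - 6\right) = - \frac{54407}{57104} - -1254937 = - \frac{54407}{57104} + 1254937 = \frac{71661868041}{57104}$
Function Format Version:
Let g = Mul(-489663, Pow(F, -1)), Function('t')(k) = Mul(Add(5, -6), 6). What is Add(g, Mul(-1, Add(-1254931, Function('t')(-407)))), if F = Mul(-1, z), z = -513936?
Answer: Rational(71661868041, 57104) ≈ 1.2549e+6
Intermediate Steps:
F = 513936 (F = Mul(-1, -513936) = 513936)
Function('t')(k) = -6 (Function('t')(k) = Mul(-1, 6) = -6)
g = Rational(-54407, 57104) (g = Mul(-489663, Pow(513936, -1)) = Mul(-489663, Rational(1, 513936)) = Rational(-54407, 57104) ≈ -0.95277)
Add(g, Mul(-1, Add(-1254931, Function('t')(-407)))) = Add(Rational(-54407, 57104), Mul(-1, Add(-1254931, -6))) = Add(Rational(-54407, 57104), Mul(-1, -1254937)) = Add(Rational(-54407, 57104), 1254937) = Rational(71661868041, 57104)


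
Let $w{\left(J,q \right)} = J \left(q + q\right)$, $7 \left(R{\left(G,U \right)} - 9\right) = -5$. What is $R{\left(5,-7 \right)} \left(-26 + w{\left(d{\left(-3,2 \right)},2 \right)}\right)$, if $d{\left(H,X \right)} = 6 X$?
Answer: $\frac{1276}{7} \approx 182.29$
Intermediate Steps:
$R{\left(G,U \right)} = \frac{58}{7}$ ($R{\left(G,U \right)} = 9 + \frac{1}{7} \left(-5\right) = 9 - \frac{5}{7} = \frac{58}{7}$)
$w{\left(J,q \right)} = 2 J q$ ($w{\left(J,q \right)} = J 2 q = 2 J q$)
$R{\left(5,-7 \right)} \left(-26 + w{\left(d{\left(-3,2 \right)},2 \right)}\right) = \frac{58 \left(-26 + 2 \cdot 6 \cdot 2 \cdot 2\right)}{7} = \frac{58 \left(-26 + 2 \cdot 12 \cdot 2\right)}{7} = \frac{58 \left(-26 + 48\right)}{7} = \frac{58}{7} \cdot 22 = \frac{1276}{7}$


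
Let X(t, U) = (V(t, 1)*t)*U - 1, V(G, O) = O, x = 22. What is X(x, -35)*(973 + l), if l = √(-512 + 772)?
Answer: -750183 - 1542*√65 ≈ -7.6262e+5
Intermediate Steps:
X(t, U) = -1 + U*t (X(t, U) = (1*t)*U - 1 = t*U - 1 = U*t - 1 = -1 + U*t)
l = 2*√65 (l = √260 = 2*√65 ≈ 16.125)
X(x, -35)*(973 + l) = (-1 - 35*22)*(973 + 2*√65) = (-1 - 770)*(973 + 2*√65) = -771*(973 + 2*√65) = -750183 - 1542*√65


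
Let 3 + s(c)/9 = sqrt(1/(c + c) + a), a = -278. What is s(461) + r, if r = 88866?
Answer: 88839 + 9*I*sqrt(236322430)/922 ≈ 88839.0 + 150.06*I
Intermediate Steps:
s(c) = -27 + 9*sqrt(-278 + 1/(2*c)) (s(c) = -27 + 9*sqrt(1/(c + c) - 278) = -27 + 9*sqrt(1/(2*c) - 278) = -27 + 9*sqrt(-278 + 1/(2*c)))
s(461) + r = (-27 + 9*sqrt(-1112 + 2/461)/2) + 88866 = (-27 + 9*sqrt(-512630/461)/2) + 88866 = (-27 + 9*(I*sqrt(236322430)/461)/2) + 88866 = (-27 + 9*I*sqrt(236322430)/922) + 88866 = 88839 + 9*I*sqrt(236322430)/922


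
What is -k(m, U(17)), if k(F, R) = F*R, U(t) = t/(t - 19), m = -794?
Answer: -6749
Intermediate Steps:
U(t) = t/(-19 + t)
-k(m, U(17)) = -(-794)*17/(-19 + 17) = -(-794)*17/(-2) = -(-794)*17*(-½) = -(-794)*(-17)/2 = -1*6749 = -6749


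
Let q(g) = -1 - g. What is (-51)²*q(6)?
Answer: -18207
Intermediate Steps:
(-51)²*q(6) = (-51)²*(-1 - 1*6) = 2601*(-1 - 6) = 2601*(-7) = -18207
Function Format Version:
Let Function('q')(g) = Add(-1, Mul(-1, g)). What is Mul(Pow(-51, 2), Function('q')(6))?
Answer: -18207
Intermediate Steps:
Mul(Pow(-51, 2), Function('q')(6)) = Mul(Pow(-51, 2), Add(-1, Mul(-1, 6))) = Mul(2601, Add(-1, -6)) = Mul(2601, -7) = -18207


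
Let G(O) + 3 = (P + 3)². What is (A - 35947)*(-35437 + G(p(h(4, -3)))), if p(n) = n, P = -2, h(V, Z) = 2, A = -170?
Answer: 1279950363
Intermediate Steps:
G(O) = -2 (G(O) = -3 + (-2 + 3)² = -3 + 1² = -3 + 1 = -2)
(A - 35947)*(-35437 + G(p(h(4, -3)))) = (-170 - 35947)*(-35437 - 2) = -36117*(-35439) = 1279950363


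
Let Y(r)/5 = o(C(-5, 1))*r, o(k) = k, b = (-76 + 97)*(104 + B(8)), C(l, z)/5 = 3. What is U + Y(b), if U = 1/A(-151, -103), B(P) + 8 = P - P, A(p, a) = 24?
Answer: 3628801/24 ≈ 1.5120e+5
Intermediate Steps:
C(l, z) = 15 (C(l, z) = 5*3 = 15)
B(P) = -8 (B(P) = -8 + (P - P) = -8 + 0 = -8)
b = 2016 (b = (-76 + 97)*(104 - 8) = 21*96 = 2016)
U = 1/24 ≈ 0.041667
Y(r) = 75*r (Y(r) = 5*(15*r) = 75*r)
U + Y(b) = 1/24 + 75*2016 = 1/24 + 151200 = 3628801/24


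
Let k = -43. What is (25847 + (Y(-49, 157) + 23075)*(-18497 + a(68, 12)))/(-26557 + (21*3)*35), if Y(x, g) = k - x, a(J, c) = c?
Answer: 213313219/12176 ≈ 17519.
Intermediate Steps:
Y(x, g) = -43 - x
(25847 + (Y(-49, 157) + 23075)*(-18497 + a(68, 12)))/(-26557 + (21*3)*35) = (25847 + ((-43 - 1*(-49)) + 23075)*(-18497 + 12))/(-26557 + (21*3)*35) = (25847 + ((-43 + 49) + 23075)*(-18485))/(-26557 + 63*35) = (25847 + (6 + 23075)*(-18485))/(-26557 + 2205) = (25847 + 23081*(-18485))/(-24352) = (25847 - 426652285)*(-1/24352) = -426626438*(-1/24352) = 213313219/12176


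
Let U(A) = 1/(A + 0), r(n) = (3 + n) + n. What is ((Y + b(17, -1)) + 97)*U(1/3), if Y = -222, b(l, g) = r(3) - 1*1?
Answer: -351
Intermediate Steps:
r(n) = 3 + 2*n
b(l, g) = 8 (b(l, g) = (3 + 2*3) - 1*1 = (3 + 6) - 1 = 9 - 1 = 8)
U(A) = 1/A
((Y + b(17, -1)) + 97)*U(1/3) = ((-222 + 8) + 97)/(1/3) = (-214 + 97)/(⅓) = -117*3 = -351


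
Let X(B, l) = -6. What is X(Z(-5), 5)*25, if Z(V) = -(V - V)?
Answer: -150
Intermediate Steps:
Z(V) = 0 (Z(V) = -1*0 = 0)
X(Z(-5), 5)*25 = -6*25 = -150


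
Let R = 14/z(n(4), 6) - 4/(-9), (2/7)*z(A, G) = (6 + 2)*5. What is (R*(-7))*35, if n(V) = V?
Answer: -2401/18 ≈ -133.39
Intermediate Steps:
z(A, G) = 140 (z(A, G) = 7*((6 + 2)*5)/2 = 7*(8*5)/2 = (7/2)*40 = 140)
R = 49/90 (R = 14/140 - 4/(-9) = 14*(1/140) - 4*(-⅑) = ⅒ + 4/9 = 49/90 ≈ 0.54444)
(R*(-7))*35 = ((49/90)*(-7))*35 = -343/90*35 = -2401/18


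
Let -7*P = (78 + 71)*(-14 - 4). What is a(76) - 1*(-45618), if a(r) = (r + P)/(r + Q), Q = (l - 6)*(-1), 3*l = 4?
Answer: 38643267/847 ≈ 45624.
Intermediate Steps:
l = 4/3 (l = (1/3)*4 = 4/3 ≈ 1.3333)
Q = 14/3 (Q = (4/3 - 6)*(-1) = -14/3*(-1) = 14/3 ≈ 4.6667)
P = 2682/7 (P = -(78 + 71)*(-14 - 4)/7 = -149*(-18)/7 = -1/7*(-2682) = 2682/7 ≈ 383.14)
a(r) = (2682/7 + r)/(14/3 + r) (a(r) = (r + 2682/7)/(r + 14/3) = (2682/7 + r)/(14/3 + r))
a(76) - 1*(-45618) = 3*(2682 + 7*76)/(7*(14 + 3*76)) - 1*(-45618) = 3*(2682 + 532)/(7*(14 + 228)) + 45618 = (3/7)*3214/242 + 45618 = (3/7)*(1/242)*3214 + 45618 = 4821/847 + 45618 = 38643267/847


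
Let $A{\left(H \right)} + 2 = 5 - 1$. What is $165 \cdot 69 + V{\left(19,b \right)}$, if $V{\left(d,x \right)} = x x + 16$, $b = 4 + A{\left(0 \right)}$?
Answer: $11437$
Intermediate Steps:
$A{\left(H \right)} = 2$ ($A{\left(H \right)} = -2 + \left(5 - 1\right) = -2 + 4 = 2$)
$b = 6$ ($b = 4 + 2 = 6$)
$V{\left(d,x \right)} = 16 + x^{2}$ ($V{\left(d,x \right)} = x^{2} + 16 = 16 + x^{2}$)
$165 \cdot 69 + V{\left(19,b \right)} = 165 \cdot 69 + \left(16 + 6^{2}\right) = 11385 + \left(16 + 36\right) = 11385 + 52 = 11437$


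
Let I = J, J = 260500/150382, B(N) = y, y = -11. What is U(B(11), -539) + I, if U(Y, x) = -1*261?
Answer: -19494601/75191 ≈ -259.27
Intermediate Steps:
B(N) = -11
J = 130250/75191 (J = 260500*(1/150382) = 130250/75191 ≈ 1.7323)
I = 130250/75191 ≈ 1.7323
U(Y, x) = -261
U(B(11), -539) + I = -261 + 130250/75191 = -19494601/75191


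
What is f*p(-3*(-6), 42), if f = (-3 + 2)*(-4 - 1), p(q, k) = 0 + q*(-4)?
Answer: -360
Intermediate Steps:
p(q, k) = -4*q (p(q, k) = 0 - 4*q = -4*q)
f = 5 (f = -1*(-5) = 5)
f*p(-3*(-6), 42) = 5*(-(-12)*(-6)) = 5*(-4*18) = 5*(-72) = -360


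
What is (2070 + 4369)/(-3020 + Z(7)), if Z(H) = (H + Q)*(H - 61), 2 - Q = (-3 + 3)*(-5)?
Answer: -6439/3506 ≈ -1.8366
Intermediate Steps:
Q = 2 (Q = 2 - (-3 + 3)*(-5) = 2 - 0*(-5) = 2 - 1*0 = 2 + 0 = 2)
Z(H) = (-61 + H)*(2 + H) (Z(H) = (H + 2)*(H - 61) = (2 + H)*(-61 + H) = (-61 + H)*(2 + H))
(2070 + 4369)/(-3020 + Z(7)) = (2070 + 4369)/(-3020 + (-122 + 7**2 - 59*7)) = 6439/(-3020 + (-122 + 49 - 413)) = 6439/(-3020 - 486) = 6439/(-3506) = 6439*(-1/3506) = -6439/3506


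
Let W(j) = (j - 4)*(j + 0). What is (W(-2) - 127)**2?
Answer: 13225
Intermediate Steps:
W(j) = j*(-4 + j) (W(j) = (-4 + j)*j = j*(-4 + j))
(W(-2) - 127)**2 = (-2*(-4 - 2) - 127)**2 = (-2*(-6) - 127)**2 = (12 - 127)**2 = (-115)**2 = 13225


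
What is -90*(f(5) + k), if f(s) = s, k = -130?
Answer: 11250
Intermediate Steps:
-90*(f(5) + k) = -90*(5 - 130) = -90*(-125) = 11250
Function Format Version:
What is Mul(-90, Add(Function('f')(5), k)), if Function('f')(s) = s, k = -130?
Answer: 11250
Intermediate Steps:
Mul(-90, Add(Function('f')(5), k)) = Mul(-90, Add(5, -130)) = Mul(-90, -125) = 11250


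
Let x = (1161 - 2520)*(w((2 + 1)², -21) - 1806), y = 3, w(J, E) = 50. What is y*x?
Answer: 7159212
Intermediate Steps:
x = 2386404 (x = (1161 - 2520)*(50 - 1806) = -1359*(-1756) = 2386404)
y*x = 3*2386404 = 7159212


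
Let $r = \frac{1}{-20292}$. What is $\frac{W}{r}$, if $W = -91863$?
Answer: $1864083996$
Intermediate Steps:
$r = - \frac{1}{20292} \approx -4.9281 \cdot 10^{-5}$
$\frac{W}{r} = - \frac{91863}{- \frac{1}{20292}} = \left(-91863\right) \left(-20292\right) = 1864083996$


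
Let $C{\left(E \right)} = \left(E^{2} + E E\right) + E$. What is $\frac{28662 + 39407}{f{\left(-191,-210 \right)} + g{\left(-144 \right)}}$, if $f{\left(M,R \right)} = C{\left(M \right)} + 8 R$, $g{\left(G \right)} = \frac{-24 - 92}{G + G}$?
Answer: $\frac{4900968}{5118581} \approx 0.95749$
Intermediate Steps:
$C{\left(E \right)} = E + 2 E^{2}$ ($C{\left(E \right)} = \left(E^{2} + E^{2}\right) + E = 2 E^{2} + E = E + 2 E^{2}$)
$g{\left(G \right)} = - \frac{58}{G}$ ($g{\left(G \right)} = - \frac{116}{2 G} = - 116 \frac{1}{2 G} = - \frac{58}{G}$)
$f{\left(M,R \right)} = 8 R + M \left(1 + 2 M\right)$ ($f{\left(M,R \right)} = M \left(1 + 2 M\right) + 8 R = 8 R + M \left(1 + 2 M\right)$)
$\frac{28662 + 39407}{f{\left(-191,-210 \right)} + g{\left(-144 \right)}} = \frac{28662 + 39407}{\left(8 \left(-210\right) - 191 \left(1 + 2 \left(-191\right)\right)\right) - \frac{58}{-144}} = \frac{68069}{\left(-1680 - 191 \left(1 - 382\right)\right) - - \frac{29}{72}} = \frac{68069}{\left(-1680 - -72771\right) + \frac{29}{72}} = \frac{68069}{\left(-1680 + 72771\right) + \frac{29}{72}} = \frac{68069}{71091 + \frac{29}{72}} = \frac{68069}{\frac{5118581}{72}} = 68069 \cdot \frac{72}{5118581} = \frac{4900968}{5118581}$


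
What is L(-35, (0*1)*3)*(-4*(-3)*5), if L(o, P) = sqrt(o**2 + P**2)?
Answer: 2100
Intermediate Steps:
L(o, P) = sqrt(P**2 + o**2)
L(-35, (0*1)*3)*(-4*(-3)*5) = sqrt(((0*1)*3)**2 + (-35)**2)*(-4*(-3)*5) = sqrt((0*3)**2 + 1225)*(12*5) = sqrt(0**2 + 1225)*60 = sqrt(0 + 1225)*60 = sqrt(1225)*60 = 35*60 = 2100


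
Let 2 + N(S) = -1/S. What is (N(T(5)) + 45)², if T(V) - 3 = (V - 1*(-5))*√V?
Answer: 445885956/241081 - 422320*√5/241081 ≈ 1845.6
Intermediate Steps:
T(V) = 3 + √V*(5 + V) (T(V) = 3 + (V - 1*(-5))*√V = 3 + (V + 5)*√V = 3 + (5 + V)*√V = 3 + √V*(5 + V))
N(S) = -2 - 1/S
(N(T(5)) + 45)² = ((-2 - 1/(3 + 5^(3/2) + 5*√5)) + 45)² = ((-2 - 1/(3 + 5*√5 + 5*√5)) + 45)² = ((-2 - 1/(3 + 10*√5)) + 45)² = (43 - 1/(3 + 10*√5))²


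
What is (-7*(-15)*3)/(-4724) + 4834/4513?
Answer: 21414221/21319412 ≈ 1.0044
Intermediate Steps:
(-7*(-15)*3)/(-4724) + 4834/4513 = (105*3)*(-1/4724) + 4834*(1/4513) = 315*(-1/4724) + 4834/4513 = -315/4724 + 4834/4513 = 21414221/21319412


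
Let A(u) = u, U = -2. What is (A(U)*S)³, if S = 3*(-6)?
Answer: 46656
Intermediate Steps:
S = -18
(A(U)*S)³ = (-2*(-18))³ = 36³ = 46656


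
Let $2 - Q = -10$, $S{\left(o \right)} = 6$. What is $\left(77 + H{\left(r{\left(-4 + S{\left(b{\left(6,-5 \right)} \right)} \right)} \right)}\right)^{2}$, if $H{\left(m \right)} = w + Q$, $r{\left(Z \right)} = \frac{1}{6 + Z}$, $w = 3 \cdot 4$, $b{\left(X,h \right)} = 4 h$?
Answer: $10201$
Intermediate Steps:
$Q = 12$ ($Q = 2 - -10 = 2 + 10 = 12$)
$w = 12$
$H{\left(m \right)} = 24$ ($H{\left(m \right)} = 12 + 12 = 24$)
$\left(77 + H{\left(r{\left(-4 + S{\left(b{\left(6,-5 \right)} \right)} \right)} \right)}\right)^{2} = \left(77 + 24\right)^{2} = 101^{2} = 10201$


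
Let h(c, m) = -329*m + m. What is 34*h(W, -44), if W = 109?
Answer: 490688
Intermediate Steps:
h(c, m) = -328*m
34*h(W, -44) = 34*(-328*(-44)) = 34*14432 = 490688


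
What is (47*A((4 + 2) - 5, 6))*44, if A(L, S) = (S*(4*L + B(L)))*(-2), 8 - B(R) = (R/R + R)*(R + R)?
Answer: -198528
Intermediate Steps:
B(R) = 8 - 2*R*(1 + R) (B(R) = 8 - (R/R + R)*(R + R) = 8 - (1 + R)*2*R = 8 - 2*R*(1 + R))
A(L, S) = -2*S*(8 - 2*L² + 2*L) (A(L, S) = (S*(4*L + (8 - 2*L - 2*L²)))*(-2) = (S*(8 - 2*L² + 2*L))*(-2) = -2*S*(8 - 2*L² + 2*L))
(47*A((4 + 2) - 5, 6))*44 = (47*(4*6*(-4 + ((4 + 2) - 5)² - ((4 + 2) - 5))))*44 = (47*(4*6*(-4 + (6 - 5)² - (6 - 5))))*44 = (47*(4*6*(-4 + 1² - 1*1)))*44 = (47*(4*6*(-4 + 1 - 1)))*44 = (47*(4*6*(-4)))*44 = (47*(-96))*44 = -4512*44 = -198528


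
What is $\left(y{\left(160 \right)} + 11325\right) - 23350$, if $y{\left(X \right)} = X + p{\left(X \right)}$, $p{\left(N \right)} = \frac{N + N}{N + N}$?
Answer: $-11864$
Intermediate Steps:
$p{\left(N \right)} = 1$ ($p{\left(N \right)} = \frac{2 N}{2 N} = 2 N \frac{1}{2 N} = 1$)
$y{\left(X \right)} = 1 + X$ ($y{\left(X \right)} = X + 1 = 1 + X$)
$\left(y{\left(160 \right)} + 11325\right) - 23350 = \left(\left(1 + 160\right) + 11325\right) - 23350 = \left(161 + 11325\right) - 23350 = 11486 - 23350 = -11864$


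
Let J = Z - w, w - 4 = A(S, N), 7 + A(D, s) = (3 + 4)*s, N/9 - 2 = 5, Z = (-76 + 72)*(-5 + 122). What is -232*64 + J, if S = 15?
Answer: -15754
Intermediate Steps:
Z = -468 (Z = -4*117 = -468)
N = 63 (N = 18 + 9*5 = 18 + 45 = 63)
A(D, s) = -7 + 7*s (A(D, s) = -7 + (3 + 4)*s = -7 + 7*s)
w = 438 (w = 4 + (-7 + 7*63) = 4 + (-7 + 441) = 4 + 434 = 438)
J = -906 (J = -468 - 1*438 = -468 - 438 = -906)
-232*64 + J = -232*64 - 906 = -14848 - 906 = -15754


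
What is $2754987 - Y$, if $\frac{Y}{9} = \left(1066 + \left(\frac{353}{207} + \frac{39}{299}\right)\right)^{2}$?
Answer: $- \frac{35743072657}{4761} \approx -7.5075 \cdot 10^{6}$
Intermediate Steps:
$Y = \frac{48859565764}{4761}$ ($Y = 9 \left(1066 + \left(\frac{353}{207} + \frac{39}{299}\right)\right)^{2} = 9 \left(1066 + \left(353 \cdot \frac{1}{207} + 39 \cdot \frac{1}{299}\right)\right)^{2} = 9 \left(1066 + \left(\frac{353}{207} + \frac{3}{23}\right)\right)^{2} = 9 \left(1066 + \frac{380}{207}\right)^{2} = 9 \left(\frac{221042}{207}\right)^{2} = 9 \cdot \frac{48859565764}{42849} = \frac{48859565764}{4761} \approx 1.0262 \cdot 10^{7}$)
$2754987 - Y = 2754987 - \frac{48859565764}{4761} = - \frac{35743072657}{4761}$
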